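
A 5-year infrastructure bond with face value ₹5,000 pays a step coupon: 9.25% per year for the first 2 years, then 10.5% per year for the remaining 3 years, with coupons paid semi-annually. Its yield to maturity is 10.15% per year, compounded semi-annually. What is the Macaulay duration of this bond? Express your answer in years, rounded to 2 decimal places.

4.08 years

Periodic yield y = 0.05075. Discount each cash flow and weight by its period:
  t   CF        PV=CF/(1+0.05075)^t    t·PV
  1       231.25       220.0809       220.0809
  2       231.25       209.4512       418.9025
  3       231.25       199.3350       598.0050
  4       231.25       189.7073       758.8294
  5       262.50       204.9426     1,024.7132
  6       262.50       195.0441     1,170.2649
  7       262.50       185.6237     1,299.3662
  8       262.50       176.6583     1,413.2666
  9       262.50       168.1259     1,513.1334
  10    5,262.50     3,207.7323    32,077.3234
  Σ                  4,956.7016    40,493.8854
Price P = Σ PV = 4,956.7016.
Macaulay duration = Σ(t·PV) / P = 40,493.8854 / 4,956.7016 = 8.16952 half-year periods.
In years: 8.16952 / 2 = 4.08476 years.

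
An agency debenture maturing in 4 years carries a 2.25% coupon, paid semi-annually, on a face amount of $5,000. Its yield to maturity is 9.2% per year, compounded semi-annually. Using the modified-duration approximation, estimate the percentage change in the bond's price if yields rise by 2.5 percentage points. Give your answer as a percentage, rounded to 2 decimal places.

Periodic yield y = 0.046. Modified duration first:
  t   CF        PV=CF/(1+0.046)^t    t·PV
  1        56.25        53.7763        53.7763
  2        56.25        51.4114       102.8227
  3        56.25        49.1504       147.4513
  4        56.25        46.9890       187.9558
  5        56.25        44.9225       224.6126
  6        56.25        42.9470       257.6818
  7        56.25        41.0583       287.4079
  8     5,056.25     3,528.3777    28,227.0212
  Σ                  3,858.6325    29,488.7297
P = 3,858.6325; D_Mac = 7.64227 half-year periods = 3.82114 yrs; D_mod = 3.82114/(1+0.046) = 3.65310 yrs.
ΔP/P ≈ -D_mod · Δy = -3.65310 × (+0.025) = -0.091327 = -9.1327%.

-9.13%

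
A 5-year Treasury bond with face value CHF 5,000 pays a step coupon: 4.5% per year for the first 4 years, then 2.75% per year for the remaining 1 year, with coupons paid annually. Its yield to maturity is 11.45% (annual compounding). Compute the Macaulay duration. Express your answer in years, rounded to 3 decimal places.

Periodic yield y = 0.1145. Discount each cash flow and weight by its year:
  t   CF        PV=CF/(1+0.1145)^t    t·PV
  1       225.00       201.8843       201.8843
  2       225.00       181.1433       362.2867
  3       225.00       162.5333       487.5998
  4       225.00       145.8352       583.3406
  5     5,137.50     2,987.7996    14,938.9982
  Σ                  3,679.1957    16,574.1096
Price P = Σ PV = 3,679.1957.
Macaulay duration = Σ(t·PV) / P = 16,574.1096 / 3,679.1957 = 4.50482 years.

4.505 years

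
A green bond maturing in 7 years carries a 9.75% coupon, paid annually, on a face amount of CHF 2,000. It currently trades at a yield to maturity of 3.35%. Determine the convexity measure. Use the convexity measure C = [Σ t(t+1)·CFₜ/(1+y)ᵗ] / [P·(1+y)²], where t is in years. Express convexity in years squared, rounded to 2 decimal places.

39.06

With y = 0.0335:
  t   CF        PV=CF/(1+0.0335)^t    t·PV        t(t+1)·PV
  1       195.00       188.6792       188.6792         377.3585
  2       195.00       182.5634       365.1267       1,095.3802
  3       195.00       176.6457       529.9372       2,119.7489
  4       195.00       170.9199       683.6797       3,418.3985
  5       195.00       165.3797       826.8985       4,961.3911
  6       195.00       160.0191       960.1144       6,720.8007
  7     2,195.00     1,742.8546    12,199.9822      97,599.8578
  Σ                  2,787.0617    15,754.4180     116,292.9356
P = 2,787.0617.
Convexity = Σ t(t+1)·PV / [P·(1+y)²] = 116,292.9356 / (2,787.0617 × 1.068122) = 39.06482.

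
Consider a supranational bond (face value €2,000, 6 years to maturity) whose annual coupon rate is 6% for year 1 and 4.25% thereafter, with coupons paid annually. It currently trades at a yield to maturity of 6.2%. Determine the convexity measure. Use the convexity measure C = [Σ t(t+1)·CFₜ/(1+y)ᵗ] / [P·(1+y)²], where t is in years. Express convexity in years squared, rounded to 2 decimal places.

31.66

With y = 0.062:
  t   CF        PV=CF/(1+0.062)^t    t·PV        t(t+1)·PV
  1       120.00       112.9944       112.9944         225.9887
  2        85.00        75.3650       150.7301         452.1902
  3        85.00        70.9652       212.8956         851.5823
  4        85.00        66.8222       267.2889       1,336.4443
  5        85.00        62.9211       314.6055       1,887.6332
  6     2,085.00     1,453.3123     8,719.8740      61,039.1180
  Σ                  1,842.3802     9,778.3884      65,792.9566
P = 1,842.3802.
Convexity = Σ t(t+1)·PV / [P·(1+y)²] = 65,792.9566 / (1,842.3802 × 1.127844) = 31.66293.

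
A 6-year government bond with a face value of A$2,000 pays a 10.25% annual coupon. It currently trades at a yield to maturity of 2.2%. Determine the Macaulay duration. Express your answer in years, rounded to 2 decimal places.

4.99 years

Periodic yield y = 0.022. Discount each cash flow and weight by its year:
  t   CF        PV=CF/(1+0.022)^t    t·PV
  1       205.00       200.5871       200.5871
  2       205.00       196.2692       392.5383
  3       205.00       192.0442       576.1326
  4       205.00       187.9102       751.6407
  5       205.00       183.8651       919.3257
  6     2,205.00     1,935.0991    11,610.5948
  Σ                  2,895.7749    14,450.8191
Price P = Σ PV = 2,895.7749.
Macaulay duration = Σ(t·PV) / P = 14,450.8191 / 2,895.7749 = 4.99031 years.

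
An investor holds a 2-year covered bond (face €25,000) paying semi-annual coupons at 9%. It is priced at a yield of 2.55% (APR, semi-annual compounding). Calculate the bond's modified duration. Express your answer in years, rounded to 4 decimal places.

1.8588 years

Periodic yield y = 0.01275. First find Macaulay duration:
  t   CF        PV=CF/(1+0.01275)^t    t·PV
  1     1,125.00     1,110.8368     1,110.8368
  2     1,125.00     1,096.8520     2,193.7039
  3     1,125.00     1,083.0432     3,249.1295
  4    26,125.00    24,834.0352    99,336.1406
  Σ                 28,124.7671   105,889.8109
P = 28,124.7671; Macaulay duration = 105,889.8109 / 28,124.7671 = 3.76500 half-year periods = 1.88250 years.
Modified duration = D_Mac / (1 + y) = 1.88250 / 1.01275 = 1.85880 years.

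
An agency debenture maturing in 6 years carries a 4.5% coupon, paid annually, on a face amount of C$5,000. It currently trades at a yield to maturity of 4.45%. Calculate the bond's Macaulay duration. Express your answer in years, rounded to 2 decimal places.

Periodic yield y = 0.0445. Discount each cash flow and weight by its year:
  t   CF        PV=CF/(1+0.0445)^t    t·PV
  1       225.00       215.4141       215.4141
  2       225.00       206.2365       412.4731
  3       225.00       197.4500       592.3501
  4       225.00       189.0378       756.1514
  5       225.00       180.9840       904.9202
  6     5,225.00     4,023.7930    24,142.7579
  Σ                  5,012.9155    27,024.0667
Price P = Σ PV = 5,012.9155.
Macaulay duration = Σ(t·PV) / P = 27,024.0667 / 5,012.9155 = 5.39089 years.

5.39 years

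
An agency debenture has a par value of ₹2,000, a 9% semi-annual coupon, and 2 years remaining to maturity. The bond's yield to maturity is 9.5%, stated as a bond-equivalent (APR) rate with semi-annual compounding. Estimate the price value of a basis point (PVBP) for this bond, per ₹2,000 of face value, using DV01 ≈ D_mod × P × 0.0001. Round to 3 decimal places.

Periodic yield y = 0.0475.
  t   CF        PV=CF/(1+0.0475)^t    t·PV
  1        90.00        85.9189        85.9189
  2        90.00        82.0228       164.0455
  3        90.00        78.3034       234.9101
  4     2,090.00     1,735.9218     6,943.6872
  Σ                  1,982.1668     7,428.5617
P = 1,982.1668; D_Mac = 3.74770 half-year periods = 1.87385 yrs; D_mod = 1.78888 yrs.
DV01 ≈ 1.78888 × 1,982.1668 × 0.0001 = 0.354585.

₹0.355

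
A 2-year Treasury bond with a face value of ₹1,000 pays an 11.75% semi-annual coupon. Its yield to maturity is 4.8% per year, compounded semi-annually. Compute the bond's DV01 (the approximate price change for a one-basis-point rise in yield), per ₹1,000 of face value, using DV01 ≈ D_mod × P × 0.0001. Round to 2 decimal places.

₹0.20

Periodic yield y = 0.024.
  t   CF        PV=CF/(1+0.024)^t    t·PV
  1        58.75        57.3730        57.3730
  2        58.75        56.0284       112.0567
  3        58.75        54.7152       164.1456
  4     1,058.75       962.9275     3,851.7101
  Σ                  1,131.0441     4,185.2854
P = 1,131.0441; D_Mac = 3.70037 half-year periods = 1.85019 yrs; D_mod = 1.80682 yrs.
DV01 ≈ 1.80682 × 1,131.0441 × 0.0001 = 0.204360.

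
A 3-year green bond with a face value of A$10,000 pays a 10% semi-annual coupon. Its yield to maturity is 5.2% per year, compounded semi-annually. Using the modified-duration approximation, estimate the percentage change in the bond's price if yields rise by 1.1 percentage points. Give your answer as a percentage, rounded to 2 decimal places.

Periodic yield y = 0.026. Modified duration first:
  t   CF        PV=CF/(1+0.026)^t    t·PV
  1       500.00       487.3294       487.3294
  2       500.00       474.9800       949.9599
  3       500.00       462.9434     1,388.8303
  4       500.00       451.2119     1,804.8477
  5       500.00       439.7777     2,198.8885
  6    10,500.00     9,001.2979    54,007.7873
  Σ                 11,317.5403    60,837.6431
P = 11,317.5403; D_Mac = 5.37552 half-year periods = 2.68776 yrs; D_mod = 2.68776/(1+0.026) = 2.61965 yrs.
ΔP/P ≈ -D_mod · Δy = -2.61965 × (+0.011) = -0.028816 = -2.8816%.

-2.88%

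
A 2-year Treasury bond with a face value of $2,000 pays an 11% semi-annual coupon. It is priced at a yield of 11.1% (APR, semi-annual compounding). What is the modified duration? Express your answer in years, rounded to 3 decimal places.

Periodic yield y = 0.0555. First find Macaulay duration:
  t   CF        PV=CF/(1+0.0555)^t    t·PV
  1       110.00       104.2160       104.2160
  2       110.00        98.7362       197.4723
  3       110.00        93.5444       280.6333
  4     2,110.00     1,700.0023     6,800.0091
  Σ                  1,996.4989     7,382.3308
P = 1,996.4989; Macaulay duration = 7,382.3308 / 1,996.4989 = 3.69764 half-year periods = 1.84882 years.
Modified duration = D_Mac / (1 + y) = 1.84882 / 1.0555 = 1.75161 years.

1.752 years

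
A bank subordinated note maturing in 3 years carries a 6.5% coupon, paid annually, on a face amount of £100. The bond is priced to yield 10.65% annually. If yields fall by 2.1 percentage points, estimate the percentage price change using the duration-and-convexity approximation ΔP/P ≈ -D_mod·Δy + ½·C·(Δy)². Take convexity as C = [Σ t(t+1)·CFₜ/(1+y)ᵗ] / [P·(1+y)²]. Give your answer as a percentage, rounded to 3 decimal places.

With y = 0.1065:
  t   CF        PV=CF/(1+0.1065)^t    t·PV        t(t+1)·PV
  1         6.50         5.8744         5.8744          11.7488
  2         6.50         5.3090        10.6179          31.8538
  3       106.50        78.6132       235.8395         943.3581
  Σ                     89.7965       252.3319         986.9607
P = 89.7965; D_Mac = 2.81004 yrs; D_mod = 2.53958 yrs; C = 8.97713.
Duration effect: -2.53958 × (-0.021) = +0.053331
Convexity effect: 0.5 × 8.97713 × (-0.021)² = +0.0019795
ΔP/P ≈ +0.053331 + 0.0019795 = +0.055311 = +5.5311%.

+5.531%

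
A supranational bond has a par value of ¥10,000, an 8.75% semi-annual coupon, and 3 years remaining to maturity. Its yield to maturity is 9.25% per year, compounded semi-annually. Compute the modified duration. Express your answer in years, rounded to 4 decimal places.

2.5810 years

Periodic yield y = 0.04625. First find Macaulay duration:
  t   CF        PV=CF/(1+0.04625)^t    t·PV
  1       437.50       418.1601       418.1601
  2       437.50       399.6751       799.3502
  3       437.50       382.0073     1,146.0219
  4       437.50       365.1205     1,460.4819
  5       437.50       348.9801     1,744.9007
  6    10,437.50     7,957.6285    47,745.7712
  Σ                  9,871.5716    53,314.6859
P = 9,871.5716; Macaulay duration = 53,314.6859 / 9,871.5716 = 5.40083 half-year periods = 2.70042 years.
Modified duration = D_Mac / (1 + y) = 2.70042 / 1.04625 = 2.58104 years.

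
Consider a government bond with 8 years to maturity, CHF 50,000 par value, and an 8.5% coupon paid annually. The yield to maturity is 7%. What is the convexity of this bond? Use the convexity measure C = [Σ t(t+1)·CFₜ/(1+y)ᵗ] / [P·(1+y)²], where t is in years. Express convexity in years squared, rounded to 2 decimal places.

With y = 0.07:
  t   CF        PV=CF/(1+0.07)^t    t·PV        t(t+1)·PV
  1     4,250.00     3,971.9626     3,971.9626       7,943.9252
  2     4,250.00     3,712.1146     7,424.2292      22,272.6876
  3     4,250.00     3,469.2660    10,407.7979      41,631.1917
  4     4,250.00     3,242.3047    12,969.2186      64,846.0930
  5     4,250.00     3,030.1913    15,150.9563      90,905.7379
  6     4,250.00     2,831.9545    16,991.7267     118,942.0870
  7     4,250.00     2,646.6864    18,526.8048     148,214.4386
  8    54,250.00    31,573.9939   252,591.9514   2,273,327.5624
  Σ                 54,478.4739   338,034.6476   2,768,083.7234
P = 54,478.4739.
Convexity = Σ t(t+1)·PV / [P·(1+y)²] = 2,768,083.7234 / (54,478.4739 × 1.144900) = 44.37994.

44.38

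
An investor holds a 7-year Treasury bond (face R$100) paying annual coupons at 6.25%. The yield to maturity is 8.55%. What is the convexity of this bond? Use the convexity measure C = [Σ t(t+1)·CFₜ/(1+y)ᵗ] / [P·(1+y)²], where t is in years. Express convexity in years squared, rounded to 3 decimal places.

36.808

With y = 0.0855:
  t   CF        PV=CF/(1+0.0855)^t    t·PV        t(t+1)·PV
  1         6.25         5.7577         5.7577          11.5154
  2         6.25         5.3042        10.6084          31.8252
  3         6.25         4.8864        14.6593          58.6370
  4         6.25         4.5015        18.0061          90.0307
  5         6.25         4.1470        20.7348         124.4091
  6         6.25         3.8203        22.9220         160.4539
  7       106.25        59.8302       418.8111       3,350.4888
  Σ                     88.2473       511.4995       3,827.3602
P = 88.2473.
Convexity = Σ t(t+1)·PV / [P·(1+y)²] = 3,827.3602 / (88.2473 × 1.178310) = 36.80765.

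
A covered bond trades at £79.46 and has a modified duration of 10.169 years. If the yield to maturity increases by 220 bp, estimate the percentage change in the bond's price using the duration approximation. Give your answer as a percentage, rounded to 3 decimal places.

-22.372%

Duration approximation: ΔP/P ≈ -D_mod · Δy = -10.169 × (+0.022) = -0.223718.
As a percentage: -22.3718%.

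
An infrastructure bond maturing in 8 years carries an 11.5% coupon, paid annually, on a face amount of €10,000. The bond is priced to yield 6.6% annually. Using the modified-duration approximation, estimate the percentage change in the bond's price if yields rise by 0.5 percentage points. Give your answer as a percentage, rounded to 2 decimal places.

Periodic yield y = 0.066. Modified duration first:
  t   CF        PV=CF/(1+0.066)^t    t·PV
  1     1,150.00     1,078.7992     1,078.7992
  2     1,150.00     1,012.0068     2,024.0136
  3     1,150.00       949.3497     2,848.0492
  4     1,150.00       890.5720     3,562.2879
  5     1,150.00       835.4334     4,177.1668
  6     1,150.00       783.7086     4,702.2516
  7     1,150.00       735.1863     5,146.3041
  8    11,150.00     6,686.7830    53,494.2640
  Σ                 12,971.8390    77,033.1365
P = 12,971.8390; D_Mac = 5.93849 yrs; D_mod = 5.93849/(1+0.066) = 5.57082 yrs.
ΔP/P ≈ -D_mod · Δy = -5.57082 × (+0.005) = -0.027854 = -2.7854%.

-2.79%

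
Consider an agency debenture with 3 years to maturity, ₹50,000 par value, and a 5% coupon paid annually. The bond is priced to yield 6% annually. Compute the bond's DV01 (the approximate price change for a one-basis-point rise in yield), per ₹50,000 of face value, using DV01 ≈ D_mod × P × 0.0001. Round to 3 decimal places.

Periodic yield y = 0.06.
  t   CF        PV=CF/(1+0.06)^t    t·PV
  1     2,500.00     2,358.4906     2,358.4906
  2     2,500.00     2,224.9911     4,449.9822
  3    52,500.00    44,080.0124   132,240.0371
  Σ                 48,663.4940   139,048.5098
P = 48,663.4940; D_Mac = 2.85735 yrs; D_mod = 2.69561 yrs.
DV01 ≈ 2.69561 × 48,663.4940 × 0.0001 = 13.117784.

₹13.118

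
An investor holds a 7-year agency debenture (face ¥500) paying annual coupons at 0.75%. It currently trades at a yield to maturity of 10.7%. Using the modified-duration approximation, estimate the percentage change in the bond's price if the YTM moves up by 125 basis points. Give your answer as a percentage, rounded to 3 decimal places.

Periodic yield y = 0.107. Modified duration first:
  t   CF        PV=CF/(1+0.107)^t    t·PV
  1         3.75         3.3875         3.3875
  2         3.75         3.0601         6.1202
  3         3.75         2.7643         8.2930
  4         3.75         2.4971         9.9885
  5         3.75         2.2558        11.2788
  6         3.75         2.0377        12.2263
  7       503.75       247.2759     1,730.9310
  Σ                    263.2784     1,782.2254
P = 263.2784; D_Mac = 6.76936 yrs; D_mod = 6.76936/(1+0.107) = 6.11505 yrs.
ΔP/P ≈ -D_mod · Δy = -6.11505 × (+0.0125) = -0.076438 = -7.6438%.

-7.644%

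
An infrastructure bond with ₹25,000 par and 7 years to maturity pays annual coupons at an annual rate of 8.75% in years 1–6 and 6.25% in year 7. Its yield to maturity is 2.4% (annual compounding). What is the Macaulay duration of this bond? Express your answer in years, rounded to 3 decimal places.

Periodic yield y = 0.024. Discount each cash flow and weight by its year:
  t   CF        PV=CF/(1+0.024)^t    t·PV
  1     2,187.50     2,136.2305     2,136.2305
  2     2,187.50     2,086.1626     4,172.3251
  3     2,187.50     2,037.2681     6,111.8044
  4     2,187.50     1,989.5197     7,958.0786
  5     2,187.50     1,942.8903     9,714.4515
  6     2,187.50     1,897.3538    11,384.1228
  7    26,562.50    22,499.3127   157,495.1886
  Σ                 34,588.7376   198,972.2015
Price P = Σ PV = 34,588.7376.
Macaulay duration = Σ(t·PV) / P = 198,972.2015 / 34,588.7376 = 5.75251 years.

5.753 years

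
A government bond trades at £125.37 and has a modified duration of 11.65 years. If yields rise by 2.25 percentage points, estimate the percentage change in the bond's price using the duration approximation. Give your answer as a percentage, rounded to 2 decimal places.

-26.21%

Duration approximation: ΔP/P ≈ -D_mod · Δy = -11.65 × (+0.0225) = -0.262125.
As a percentage: -26.2125%.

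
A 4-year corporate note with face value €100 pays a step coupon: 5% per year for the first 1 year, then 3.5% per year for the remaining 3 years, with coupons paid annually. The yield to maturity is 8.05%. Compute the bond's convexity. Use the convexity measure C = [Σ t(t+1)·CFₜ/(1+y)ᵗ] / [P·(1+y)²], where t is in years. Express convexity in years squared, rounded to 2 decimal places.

15.67

With y = 0.0805:
  t   CF        PV=CF/(1+0.0805)^t    t·PV        t(t+1)·PV
  1         5.00         4.6275         4.6275           9.2550
  2         3.50         2.9979         5.9958          17.9875
  3         3.50         2.7746         8.3237          33.2947
  4       103.50        75.9349       303.7395       1,518.6974
  Σ                     86.3348       322.6865       1,579.2346
P = 86.3348.
Convexity = Σ t(t+1)·PV / [P·(1+y)²] = 1,579.2346 / (86.3348 × 1.167480) = 15.66791.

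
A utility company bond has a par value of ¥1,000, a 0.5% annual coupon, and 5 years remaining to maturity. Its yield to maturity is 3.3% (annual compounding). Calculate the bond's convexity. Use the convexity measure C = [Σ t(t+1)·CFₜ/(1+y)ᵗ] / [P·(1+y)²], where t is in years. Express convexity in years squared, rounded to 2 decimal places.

With y = 0.033:
  t   CF        PV=CF/(1+0.033)^t    t·PV        t(t+1)·PV
  1         5.00         4.8403         4.8403           9.6805
  2         5.00         4.6856         9.3713          28.1139
  3         5.00         4.5360        13.6079          54.4315
  4         5.00         4.3911        17.5642          87.8211
  5     1,005.00       854.4063     4,272.0316      25,632.1897
  Σ                    872.8593     4,317.4153      25,812.2367
P = 872.8593.
Convexity = Σ t(t+1)·PV / [P·(1+y)²] = 25,812.2367 / (872.8593 × 1.067089) = 27.71282.

27.71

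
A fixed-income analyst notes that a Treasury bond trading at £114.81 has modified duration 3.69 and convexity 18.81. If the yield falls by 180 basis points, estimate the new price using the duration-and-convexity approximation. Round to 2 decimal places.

£122.79

Duration effect: -D_mod·Δy = -3.69 × (-0.018) = +0.066420
Convexity effect: ½·C·(Δy)² = 0.5 × 18.81 × (-0.018)² = +0.00304722
ΔP/P ≈ +0.066420 + 0.00304722 = +0.06946722
New price ≈ 114.81 × (1 + 0.06946722) = 122.7855315282.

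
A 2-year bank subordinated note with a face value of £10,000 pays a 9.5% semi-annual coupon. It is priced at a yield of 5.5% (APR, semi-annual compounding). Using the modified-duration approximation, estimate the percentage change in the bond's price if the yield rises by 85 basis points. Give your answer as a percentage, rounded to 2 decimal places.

-1.55%

Periodic yield y = 0.0275. Modified duration first:
  t   CF        PV=CF/(1+0.0275)^t    t·PV
  1       475.00       462.2871       462.2871
  2       475.00       449.9145       899.8289
  3       475.00       437.8730     1,313.6189
  4    10,475.00     9,397.8111    37,591.2442
  Σ                 10,747.8856    40,266.9791
P = 10,747.8856; D_Mac = 3.74650 half-year periods = 1.87325 yrs; D_mod = 1.87325/(1+0.0275) = 1.82312 yrs.
ΔP/P ≈ -D_mod · Δy = -1.82312 × (+0.0085) = -0.015496 = -1.5496%.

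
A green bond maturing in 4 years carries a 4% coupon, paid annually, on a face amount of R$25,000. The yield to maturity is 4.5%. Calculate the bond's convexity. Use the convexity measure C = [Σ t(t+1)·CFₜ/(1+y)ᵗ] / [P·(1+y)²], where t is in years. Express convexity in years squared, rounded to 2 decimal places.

With y = 0.045:
  t   CF        PV=CF/(1+0.045)^t    t·PV        t(t+1)·PV
  1     1,000.00       956.9378       956.9378       1,913.8756
  2     1,000.00       915.7300     1,831.4599       5,494.3797
  3     1,000.00       876.2966     2,628.8898      10,515.5592
  4    26,000.00    21,802.5949    87,210.3797     436,051.8987
  Σ                 24,551.5593    92,627.6672     453,975.7132
P = 24,551.5593.
Convexity = Σ t(t+1)·PV / [P·(1+y)²] = 453,975.7132 / (24,551.5593 × 1.092025) = 16.93250.

16.93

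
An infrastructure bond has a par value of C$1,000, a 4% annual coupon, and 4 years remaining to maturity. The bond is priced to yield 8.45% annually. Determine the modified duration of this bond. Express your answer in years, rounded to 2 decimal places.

Periodic yield y = 0.0845. First find Macaulay duration:
  t   CF        PV=CF/(1+0.0845)^t    t·PV
  1        40.00        36.8834        36.8834
  2        40.00        34.0095        68.0191
  3        40.00        31.3597        94.0790
  4     1,040.00       751.8221     3,007.2886
  Σ                    854.0747     3,206.2700
P = 854.0747; Macaulay duration = 3,206.2700 / 854.0747 = 3.75409 years.
Modified duration = D_Mac / (1 + y) = 3.75409 / 1.0845 = 3.46158 years.

3.46 years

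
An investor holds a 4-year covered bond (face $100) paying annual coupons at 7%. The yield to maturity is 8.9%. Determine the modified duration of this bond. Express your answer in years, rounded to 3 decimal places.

3.316 years

Periodic yield y = 0.089. First find Macaulay duration:
  t   CF        PV=CF/(1+0.089)^t    t·PV
  1         7.00         6.4279         6.4279
  2         7.00         5.9026        11.8052
  3         7.00         5.4202        16.2606
  4       107.00        76.0803       304.3212
  Σ                     93.8310       338.8149
P = 93.8310; Macaulay duration = 338.8149 / 93.8310 = 3.61091 years.
Modified duration = D_Mac / (1 + y) = 3.61091 / 1.089 = 3.31580 years.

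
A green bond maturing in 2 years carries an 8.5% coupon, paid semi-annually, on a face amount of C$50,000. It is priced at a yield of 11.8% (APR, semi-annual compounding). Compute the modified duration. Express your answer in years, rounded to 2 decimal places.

Periodic yield y = 0.059. First find Macaulay duration:
  t   CF        PV=CF/(1+0.059)^t    t·PV
  1     2,125.00     2,006.6100     2,006.6100
  2     2,125.00     1,894.8159     3,789.6317
  3     2,125.00     1,789.2501     5,367.7503
  4    52,125.00    41,444.0537   165,776.2147
  Σ                 47,134.7297   176,940.2068
P = 47,134.7297; Macaulay duration = 176,940.2068 / 47,134.7297 = 3.75392 half-year periods = 1.87696 years.
Modified duration = D_Mac / (1 + y) = 1.87696 / 1.059 = 1.77239 years.

1.77 years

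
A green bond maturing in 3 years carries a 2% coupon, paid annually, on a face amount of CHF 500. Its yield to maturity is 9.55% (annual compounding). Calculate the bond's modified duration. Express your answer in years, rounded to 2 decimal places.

Periodic yield y = 0.0955. First find Macaulay duration:
  t   CF        PV=CF/(1+0.0955)^t    t·PV
  1        10.00         9.1283         9.1283
  2        10.00         8.3325        16.6650
  3       510.00       387.9118     1,163.7355
  Σ                    405.3726     1,189.5288
P = 405.3726; Macaulay duration = 1,189.5288 / 405.3726 = 2.93441 years.
Modified duration = D_Mac / (1 + y) = 2.93441 / 1.0955 = 2.67860 years.

2.68 years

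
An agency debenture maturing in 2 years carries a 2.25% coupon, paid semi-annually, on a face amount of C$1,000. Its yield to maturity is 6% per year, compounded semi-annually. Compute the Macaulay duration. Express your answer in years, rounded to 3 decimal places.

Periodic yield y = 0.03. Discount each cash flow and weight by its period:
  t   CF        PV=CF/(1+0.03)^t    t·PV
  1        11.25        10.9223        10.9223
  2        11.25        10.6042        21.2084
  3        11.25        10.2953        30.8860
  4     1,011.25       898.4825     3,593.9301
  Σ                    930.3044     3,656.9469
Price P = Σ PV = 930.3044.
Macaulay duration = Σ(t·PV) / P = 3,656.9469 / 930.3044 = 3.93091 half-year periods.
In years: 3.93091 / 2 = 1.96546 years.

1.965 years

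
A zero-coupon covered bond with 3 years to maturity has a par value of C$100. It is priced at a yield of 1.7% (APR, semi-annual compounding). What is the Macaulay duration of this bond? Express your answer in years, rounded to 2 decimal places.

3.00 years

A zero-coupon bond has a single cash flow at maturity, so its Macaulay duration equals its maturity: 3 years.
(Equivalently: 6 semi-annual periods ÷ 2 = 3 years.)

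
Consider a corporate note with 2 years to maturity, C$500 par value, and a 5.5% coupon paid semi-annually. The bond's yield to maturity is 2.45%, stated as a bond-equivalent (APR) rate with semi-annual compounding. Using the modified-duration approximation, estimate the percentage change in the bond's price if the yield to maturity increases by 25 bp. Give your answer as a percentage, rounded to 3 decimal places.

-0.475%

Periodic yield y = 0.01225. Modified duration first:
  t   CF        PV=CF/(1+0.01225)^t    t·PV
  1        13.75        13.5836        13.5836
  2        13.75        13.4192        26.8384
  3        13.75        13.2568        39.7705
  4       513.75       489.3287     1,957.3148
  Σ                    529.5883     2,037.5073
P = 529.5883; D_Mac = 3.84734 half-year periods = 1.92367 yrs; D_mod = 1.92367/(1+0.01225) = 1.90039 yrs.
ΔP/P ≈ -D_mod · Δy = -1.90039 × (+0.0025) = -0.004751 = -0.4751%.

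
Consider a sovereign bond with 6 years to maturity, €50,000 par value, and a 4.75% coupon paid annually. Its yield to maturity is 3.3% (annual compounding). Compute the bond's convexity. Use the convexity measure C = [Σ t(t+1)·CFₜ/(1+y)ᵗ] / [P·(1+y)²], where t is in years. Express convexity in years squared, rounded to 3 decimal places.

With y = 0.033:
  t   CF        PV=CF/(1+0.033)^t    t·PV        t(t+1)·PV
  1     2,375.00     2,299.1288     2,299.1288       4,598.2575
  2     2,375.00     2,225.6813     4,451.3625      13,354.0876
  3     2,375.00     2,154.5801     6,463.7404      25,854.9615
  4     2,375.00     2,085.7504     8,343.0015      41,715.0073
  5     2,375.00     2,019.1194    10,095.5971      60,573.5827
  6    52,375.00    43,104.4499   258,626.6993   1,810,386.8953
  Σ                 53,888.7098   290,279.5296   1,956,482.7918
P = 53,888.7098.
Convexity = Σ t(t+1)·PV / [P·(1+y)²] = 1,956,482.7918 / (53,888.7098 × 1.067089) = 34.02339.

34.023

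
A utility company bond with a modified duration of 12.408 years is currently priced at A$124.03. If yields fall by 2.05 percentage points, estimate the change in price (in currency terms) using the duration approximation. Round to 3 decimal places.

+A$31.549

Duration approximation: ΔP/P ≈ -D_mod · Δy = -12.408 × (-0.0205) = +0.254364.
ΔP ≈ 124.03 × (+0.254364) = +31.54876692.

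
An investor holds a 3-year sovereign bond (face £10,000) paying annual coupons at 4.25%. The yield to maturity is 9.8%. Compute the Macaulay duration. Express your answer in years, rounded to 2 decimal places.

Periodic yield y = 0.098. Discount each cash flow and weight by its year:
  t   CF        PV=CF/(1+0.098)^t    t·PV
  1       425.00       387.0674       387.0674
  2       425.00       352.5204       705.0408
  3    10,425.00     7,875.3351    23,626.0054
  Σ                  8,614.9229    24,718.1135
Price P = Σ PV = 8,614.9229.
Macaulay duration = Σ(t·PV) / P = 24,718.1135 / 8,614.9229 = 2.86922 years.

2.87 years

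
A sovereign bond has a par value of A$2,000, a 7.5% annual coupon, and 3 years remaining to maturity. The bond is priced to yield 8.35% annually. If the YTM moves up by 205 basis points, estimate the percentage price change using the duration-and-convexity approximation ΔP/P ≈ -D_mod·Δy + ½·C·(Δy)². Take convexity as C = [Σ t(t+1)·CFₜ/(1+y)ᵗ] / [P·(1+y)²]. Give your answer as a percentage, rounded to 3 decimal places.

With y = 0.0835:
  t   CF        PV=CF/(1+0.0835)^t    t·PV        t(t+1)·PV
  1       150.00       138.4402       138.4402         276.8805
  2       150.00       127.7713       255.5427         766.6280
  3     2,150.00     1,690.2530     5,070.7590      20,283.0359
  Σ                  1,956.4646     5,464.7419      21,326.5444
P = 1,956.4646; D_Mac = 2.79317 yrs; D_mod = 2.57792 yrs; C = 9.28519.
Duration effect: -2.57792 × (+0.0205) = -0.052847
Convexity effect: 0.5 × 9.28519 × (0.0205)² = +0.0019511
ΔP/P ≈ -0.052847 + 0.0019511 = -0.050896 = -5.0896%.

-5.090%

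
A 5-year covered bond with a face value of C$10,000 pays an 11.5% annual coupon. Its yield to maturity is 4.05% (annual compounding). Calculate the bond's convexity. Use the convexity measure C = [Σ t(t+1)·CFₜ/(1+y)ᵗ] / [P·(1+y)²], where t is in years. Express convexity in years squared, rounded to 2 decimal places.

With y = 0.0405:
  t   CF        PV=CF/(1+0.0405)^t    t·PV        t(t+1)·PV
  1     1,150.00     1,105.2379     1,105.2379       2,210.4757
  2     1,150.00     1,062.2180     2,124.4361       6,373.3082
  3     1,150.00     1,020.8727     3,062.6181      12,250.4723
  4     1,150.00       981.1367     3,924.5466      19,622.7331
  5    11,150.00     9,142.4890    45,712.4448     274,274.6688
  Σ                 13,311.9542    55,929.2835     314,731.6582
P = 13,311.9542.
Convexity = Σ t(t+1)·PV / [P·(1+y)²] = 314,731.6582 / (13,311.9542 × 1.082640) = 21.83808.

21.84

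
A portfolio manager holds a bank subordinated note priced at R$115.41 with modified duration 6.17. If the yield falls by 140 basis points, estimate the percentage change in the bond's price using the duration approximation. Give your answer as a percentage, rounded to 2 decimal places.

Duration approximation: ΔP/P ≈ -D_mod · Δy = -6.17 × (-0.014) = +0.086380.
As a percentage: +8.6380%.

+8.64%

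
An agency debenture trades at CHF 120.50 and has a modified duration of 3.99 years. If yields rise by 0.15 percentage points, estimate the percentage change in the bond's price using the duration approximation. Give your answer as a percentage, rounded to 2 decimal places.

-0.60%

Duration approximation: ΔP/P ≈ -D_mod · Δy = -3.99 × (+0.0015) = -0.005985.
As a percentage: -0.5985%.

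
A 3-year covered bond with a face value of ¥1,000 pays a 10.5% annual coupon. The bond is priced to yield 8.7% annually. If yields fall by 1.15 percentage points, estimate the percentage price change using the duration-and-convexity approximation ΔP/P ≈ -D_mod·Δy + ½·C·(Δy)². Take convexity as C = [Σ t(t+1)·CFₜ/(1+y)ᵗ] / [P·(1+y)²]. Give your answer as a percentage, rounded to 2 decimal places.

With y = 0.087:
  t   CF        PV=CF/(1+0.087)^t    t·PV        t(t+1)·PV
  1       105.00        96.5961        96.5961         193.1923
  2       105.00        88.8649       177.7298         533.1893
  3     1,105.00       860.3470     2,581.0410      10,324.1639
  Σ                  1,045.8080     2,855.3669      11,050.5455
P = 1,045.8080; D_Mac = 2.73030 yrs; D_mod = 2.51177 yrs; C = 8.94278.
Duration effect: -2.51177 × (-0.0115) = +0.028885
Convexity effect: 0.5 × 8.94278 × (-0.0115)² = +0.0005913
ΔP/P ≈ +0.028885 + 0.0005913 = +0.029477 = +2.9477%.

+2.95%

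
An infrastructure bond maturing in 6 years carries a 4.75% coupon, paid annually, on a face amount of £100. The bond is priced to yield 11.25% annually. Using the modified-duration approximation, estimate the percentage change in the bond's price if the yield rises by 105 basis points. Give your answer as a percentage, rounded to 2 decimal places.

Periodic yield y = 0.1125. Modified duration first:
  t   CF        PV=CF/(1+0.1125)^t    t·PV
  1         4.75         4.2697         4.2697
  2         4.75         3.8379         7.6758
  3         4.75         3.4498        10.3494
  4         4.75         3.1009        12.4038
  5         4.75         2.7874        13.9368
  6       104.75        55.2528       331.5165
  Σ                     72.6984       380.1519
P = 72.6984; D_Mac = 5.22916 yrs; D_mod = 5.22916/(1+0.1125) = 4.70037 yrs.
ΔP/P ≈ -D_mod · Δy = -4.70037 × (+0.0105) = -0.049354 = -4.9354%.

-4.94%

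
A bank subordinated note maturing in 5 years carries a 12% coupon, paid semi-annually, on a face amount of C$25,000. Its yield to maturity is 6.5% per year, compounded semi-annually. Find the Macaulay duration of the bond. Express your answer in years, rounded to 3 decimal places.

4.023 years

Periodic yield y = 0.0325. Discount each cash flow and weight by its period:
  t   CF        PV=CF/(1+0.0325)^t    t·PV
  1     1,500.00     1,452.7845     1,452.7845
  2     1,500.00     1,407.0552     2,814.1104
  3     1,500.00     1,362.7653     4,088.2960
  4     1,500.00     1,319.8696     5,279.4783
  5     1,500.00     1,278.3240     6,391.6202
  6     1,500.00     1,238.0862     7,428.5174
  7     1,500.00     1,199.1150     8,393.8050
  8     1,500.00     1,161.3705     9,290.9637
  9     1,500.00     1,124.8140    10,123.3261
  10   26,500.00    19,246.2122   192,462.1224
  Σ                 30,790.3966   247,725.0241
Price P = Σ PV = 30,790.3966.
Macaulay duration = Σ(t·PV) / P = 247,725.0241 / 30,790.3966 = 8.04553 half-year periods.
In years: 8.04553 / 2 = 4.02276 years.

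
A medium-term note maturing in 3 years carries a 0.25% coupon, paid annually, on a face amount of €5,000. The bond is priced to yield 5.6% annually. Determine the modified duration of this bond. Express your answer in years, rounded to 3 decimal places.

Periodic yield y = 0.056. First find Macaulay duration:
  t   CF        PV=CF/(1+0.056)^t    t·PV
  1        12.50        11.8371        11.8371
  2        12.50        11.2094        22.4188
  3     5,012.50     4,256.5979    12,769.7938
  Σ                  4,279.6445    12,804.0497
P = 4,279.6445; Macaulay duration = 12,804.0497 / 4,279.6445 = 2.99185 years.
Modified duration = D_Mac / (1 + y) = 2.99185 / 1.056 = 2.83319 years.

2.833 years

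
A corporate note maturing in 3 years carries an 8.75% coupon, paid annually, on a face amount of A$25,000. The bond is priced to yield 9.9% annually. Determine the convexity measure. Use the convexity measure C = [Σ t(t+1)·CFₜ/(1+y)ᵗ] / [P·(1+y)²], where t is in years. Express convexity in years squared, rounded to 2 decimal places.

8.89

With y = 0.099:
  t   CF        PV=CF/(1+0.099)^t    t·PV        t(t+1)·PV
  1     2,187.50     1,990.4459     1,990.4459       3,980.8917
  2     2,187.50     1,811.1427     3,622.2855      10,866.8564
  3    27,187.50    20,482.1809    61,446.5426     245,786.1705
  Σ                 24,283.7695    67,059.2739     260,633.9186
P = 24,283.7695.
Convexity = Σ t(t+1)·PV / [P·(1+y)²] = 260,633.9186 / (24,283.7695 × 1.207801) = 8.88627.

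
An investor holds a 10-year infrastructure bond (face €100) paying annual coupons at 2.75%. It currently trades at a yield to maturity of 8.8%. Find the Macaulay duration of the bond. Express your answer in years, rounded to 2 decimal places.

8.48 years

Periodic yield y = 0.088. Discount each cash flow and weight by its year:
  t   CF        PV=CF/(1+0.088)^t    t·PV
  1         2.75         2.5276         2.5276
  2         2.75         2.3231         4.6463
  3         2.75         2.1352         6.4057
  4         2.75         1.9625         7.8501
  5         2.75         1.8038         9.0190
  6         2.75         1.6579         9.9474
  7         2.75         1.5238        10.6667
  8         2.75         1.4006        11.2045
  9         2.75         1.2873        11.5855
  10      102.75        44.2072       442.0719
  Σ                     60.8290       515.9246
Price P = Σ PV = 60.8290.
Macaulay duration = Σ(t·PV) / P = 515.9246 / 60.8290 = 8.48155 years.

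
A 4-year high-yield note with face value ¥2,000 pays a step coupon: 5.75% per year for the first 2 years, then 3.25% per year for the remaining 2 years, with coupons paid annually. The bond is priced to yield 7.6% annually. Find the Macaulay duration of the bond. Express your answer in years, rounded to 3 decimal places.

Periodic yield y = 0.076. Discount each cash flow and weight by its year:
  t   CF        PV=CF/(1+0.076)^t    t·PV
  1       115.00       106.8773       106.8773
  2       115.00        99.3284       198.6567
  3        65.00        52.1767       156.5301
  4     2,065.00     1,540.5329     6,162.1315
  Σ                  1,798.9153     6,624.1956
Price P = Σ PV = 1,798.9153.
Macaulay duration = Σ(t·PV) / P = 6,624.1956 / 1,798.9153 = 3.68233 years.

3.682 years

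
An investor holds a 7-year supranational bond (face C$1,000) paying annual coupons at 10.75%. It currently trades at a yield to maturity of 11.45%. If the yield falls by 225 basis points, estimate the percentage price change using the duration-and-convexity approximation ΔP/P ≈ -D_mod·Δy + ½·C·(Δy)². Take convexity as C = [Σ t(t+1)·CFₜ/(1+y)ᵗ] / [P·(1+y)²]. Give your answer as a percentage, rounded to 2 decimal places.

With y = 0.1145:
  t   CF        PV=CF/(1+0.1145)^t    t·PV        t(t+1)·PV
  1       107.50        96.4558        96.4558         192.9116
  2       107.50        86.5463       173.0925         519.2776
  3       107.50        77.6548       232.9644         931.8575
  4       107.50        69.6768       278.7072       1,393.5359
  5       107.50        62.5184       312.5922       1,875.5531
  6       107.50        56.0955       336.5730       2,356.0110
  7     1,107.50       518.5411     3,629.7880      29,038.3043
  Σ                    967.4887     5,060.1731      36,307.4510
P = 967.4887; D_Mac = 5.23021 yrs; D_mod = 4.69288 yrs; C = 30.21271.
Duration effect: -4.69288 × (-0.0225) = +0.105590
Convexity effect: 0.5 × 30.21271 × (-0.0225)² = +0.0076476
ΔP/P ≈ +0.105590 + 0.0076476 = +0.113237 = +11.3237%.

+11.32%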